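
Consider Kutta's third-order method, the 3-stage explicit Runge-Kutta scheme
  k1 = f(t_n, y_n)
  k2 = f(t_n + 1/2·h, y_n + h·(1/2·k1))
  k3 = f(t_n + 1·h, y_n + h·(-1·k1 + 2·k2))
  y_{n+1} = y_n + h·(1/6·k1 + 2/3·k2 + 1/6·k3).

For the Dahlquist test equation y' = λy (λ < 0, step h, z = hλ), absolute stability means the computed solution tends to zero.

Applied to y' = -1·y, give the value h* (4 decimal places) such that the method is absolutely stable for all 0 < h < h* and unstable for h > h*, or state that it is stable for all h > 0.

Test eqn y'=λy, z=hλ:
  order 3, 3-stage ⇒ R(z)=1+z+z^2/2+z^3/6
  (e.g. R(-0.95)=0.35835, |R|=0.35835)

Need |R(x)|<1, x<0.
x=-0.95: |R|=0.3584
|R(-2.62)|=1.1853 |R(-1.91)|=0.2473 |R(-0.86)|=0.4038
Bisect:
  x_lo=-2.9373 |R|=1.8472  x_hi=-0.3844 |R|=0.6800
  mid=-1.66085 |R|=0.04520 →hi
  mid=-2.29909 |R|=0.68161 →hi
  mid=-2.61821 |R|=1.18201 →lo
  mid=-2.45865 |R|=0.91324 →hi
  mid=-2.53843 |R|=1.04273 →lo
  mid=-2.49854 |R|=0.97679 →hi
  mid=-2.51848 |R|=1.00946 →lo
  mid=-2.50851 |R|=0.99305 →hi
  mid=-2.51350 |R|=1.00124 →lo
  ...
  [-2.51287,-2.51272] ⇒ x*=-2.5127
So |R|<1 on (-2.5127, 0).

(-2.5127,0); λ=-1 ⇒ h* = 2.5127.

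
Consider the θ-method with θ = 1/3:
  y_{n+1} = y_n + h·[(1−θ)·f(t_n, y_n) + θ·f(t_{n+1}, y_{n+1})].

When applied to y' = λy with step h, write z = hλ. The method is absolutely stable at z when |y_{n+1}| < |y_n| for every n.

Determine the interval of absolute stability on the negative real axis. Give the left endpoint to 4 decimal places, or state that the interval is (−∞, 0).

(-6.0000, 0).

Set f=λy, z=hλ:
  y_{n+1} = y_n + z·[2/3·y_n + 1/3·y_{n+1}] ⇒ (1 − 1/3z)y_{n+1} = (1 + 2/3z)y_n
  Hence R(z) = (1 + 2/3z)/(1 − 1/3z).

Need |R(x)|<1, x<0.
x=-1.22: |R|=0.1327
R=−1: 1+2/3x = −1+1/3x ⇒ -1/3x=2 ⇒ x=2/(-1/3)=-6.0000
Confirm numerically:
  x=-4.743: |R|=0.83766 <1
  x=-3.830: |R|=0.68228 <1
  x=-3.757: |R|=0.66805 <1
  x=-2.480: |R|=0.35766 <1
  x=-6.550: |R|=1.05759 >1
  x=-6.525: |R|=1.05512 >1
  x=-6.228: |R|=1.02471 >1
Interval (-6.0000, 0).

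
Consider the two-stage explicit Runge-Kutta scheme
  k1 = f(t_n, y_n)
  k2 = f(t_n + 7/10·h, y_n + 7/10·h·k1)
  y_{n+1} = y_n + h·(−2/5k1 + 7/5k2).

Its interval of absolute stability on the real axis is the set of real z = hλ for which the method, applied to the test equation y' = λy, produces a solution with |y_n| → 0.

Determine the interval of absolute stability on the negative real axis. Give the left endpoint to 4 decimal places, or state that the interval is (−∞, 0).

z∈(-1.0204,0).

Set f=λy, z=hλ:
  k1=λy_n ⇒ h·k1=z·y_n;  k2=λ(1+7/10z)y_n ⇒ h·k2=z(1+7/10z)y_n
  y_{n+1}/y_n = 1 − 2/5z + 7/5z(1+7/10z) = 1 + z + 49/50z²
  Hence R(z) = 1 + z + 49/50z².

Need |R(x)|<1, x<0.
x=-1.2: |R|=1.2112
R=1: x+49/50x²=0 ⇒ x=−50/49=-1.0204; min R=1−1/(4·49/50)=0.7449>−1
Confirm numerically:
  x=-0.892: |R|=0.88775 <1
  x=-0.617: |R|=0.75608 <1
  x=-0.522: |R|=0.74503 <1
  x=-0.469: |R|=0.74656 <1
  x=-1.425: |R|=1.56501 >1
  x=-1.410: |R|=1.53834 >1
Interval (-1.0204, 0).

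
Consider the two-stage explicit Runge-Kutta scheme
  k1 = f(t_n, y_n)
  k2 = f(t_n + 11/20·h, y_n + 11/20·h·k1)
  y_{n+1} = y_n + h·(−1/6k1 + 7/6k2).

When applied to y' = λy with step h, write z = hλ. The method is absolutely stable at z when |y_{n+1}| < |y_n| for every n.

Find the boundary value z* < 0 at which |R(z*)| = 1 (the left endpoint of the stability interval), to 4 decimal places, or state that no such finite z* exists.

z* = -1.5584.

Test eqn y'=λy, z=hλ:
  k1=λy_n ⇒ h·k1=z·y_n;  k2=λ(1+11/20z)y_n ⇒ h·k2=z(1+11/20z)y_n
  y_{n+1}/y_n = 1 − 1/6z + 7/6z(1+11/20z) = 1 + z + 77/120z²
  so R(z) = 1 + z + 77/120z².

Solve |R(x)|<1 on ℝ⁻.
x=-1.76: |R|=1.2276
R=1: x+77/120x²=0 ⇒ x=−120/77=-1.5584; min R=1−1/(4·77/120)=0.6104>−1
Confirm numerically:
  x=-1.344: |R|=0.81507 <1
  x=-0.649: |R|=0.62127 <1
  x=-0.634: |R|=0.62392 <1
  x=-2.136: |R|=1.79160 >1
  x=-1.851: |R|=1.34748 >1
  x=-1.713: |R|=1.16989 >1
Stable set (-1.5584, 0).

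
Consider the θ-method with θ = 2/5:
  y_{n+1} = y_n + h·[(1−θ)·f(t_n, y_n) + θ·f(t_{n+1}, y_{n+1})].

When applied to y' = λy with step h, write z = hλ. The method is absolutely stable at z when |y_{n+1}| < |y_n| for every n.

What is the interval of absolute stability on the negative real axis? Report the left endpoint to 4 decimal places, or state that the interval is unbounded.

(-10.0000, 0).

On y'=λy, z=hλ:
  y_{n+1} = y_n + z·[3/5·y_n + 2/5·y_{n+1}] ⇒ (1 − 2/5z)y_{n+1} = (1 + 3/5z)y_n
  ⇒ R(z) = (1 + 3/5z)/(1 − 2/5z).

Boundary: |R(x)|=1, x<0.
x=-1.77: |R|=0.0363
R=−1: 1+3/5x = −1+2/5x ⇒ -1/5x=2 ⇒ x=2/(-1/5)=-10.0000
Confirm numerically:
  x=-8.456: |R|=0.92954 <1
  x=-7.616: |R|=0.88217 <1
  x=-5.654: |R|=0.73351 <1
  x=-4.266: |R|=0.57626 <1
  x=-10.531: |R|=1.02037 >1
  x=-10.356: |R|=1.01385 >1
  x=-10.311: |R|=1.01214 >1
Interval (-10.0000, 0).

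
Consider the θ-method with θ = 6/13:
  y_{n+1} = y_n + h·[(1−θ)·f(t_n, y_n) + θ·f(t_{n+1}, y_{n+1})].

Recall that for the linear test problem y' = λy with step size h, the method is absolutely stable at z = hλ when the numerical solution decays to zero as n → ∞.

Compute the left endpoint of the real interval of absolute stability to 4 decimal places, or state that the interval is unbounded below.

z* = -26.0000.

With y'=λy (z=hλ):
  y_{n+1} = y_n + z·[7/13·y_n + 6/13·y_{n+1}] ⇒ (1 − 6/13z)y_{n+1} = (1 + 7/13z)y_n
  R(z) = (1 + 7/13z)/(1 − 6/13z).

Need |R(x)|<1, x<0.
x=-0.51: |R|=0.5872
R=−1: 1+7/13x = −1+6/13x ⇒ -1/13x=2 ⇒ x=2/(-1/13)=-26.0000
Confirm numerically:
  x=-19.068: |R|=0.94559 <1
  x=-11.417: |R|=0.82107 <1
  x=-10.838: |R|=0.80569 <1
  x=-26.386: |R|=1.00225 >1
  x=-26.206: |R|=1.00121 >1
Stable set (-26.0000, 0).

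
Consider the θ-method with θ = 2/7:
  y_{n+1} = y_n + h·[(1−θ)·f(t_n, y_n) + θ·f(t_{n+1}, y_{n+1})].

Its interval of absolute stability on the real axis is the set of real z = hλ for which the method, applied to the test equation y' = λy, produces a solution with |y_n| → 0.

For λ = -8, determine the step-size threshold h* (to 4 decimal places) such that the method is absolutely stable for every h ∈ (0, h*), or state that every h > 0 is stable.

(-4.6667,0); λ=-8 ⇒ h* = (14/3)/8 = 0.5833.

Set f=λy, z=hλ:
  y_{n+1} = y_n + z·[5/7·y_n + 2/7·y_{n+1}] ⇒ (1 − 2/7z)y_{n+1} = (1 + 5/7z)y_n
  Hence R(z) = (1 + 5/7z)/(1 − 2/7z).

Need |R(x)|<1, x<0.
x=-1.31: |R|=0.0468
R=−1: 1+5/7x = −1+2/7x ⇒ -3/7x=2 ⇒ x=2/(-3/7)=-4.6667
Confirm numerically:
  x=-2.498: |R|=0.45765 <1
  x=-2.452: |R|=0.44187 <1
  x=-1.881: |R|=0.22347 <1
  x=-5.086: |R|=1.07326 >1
  x=-5.079: |R|=1.07209 >1
Interval (-4.6667, 0).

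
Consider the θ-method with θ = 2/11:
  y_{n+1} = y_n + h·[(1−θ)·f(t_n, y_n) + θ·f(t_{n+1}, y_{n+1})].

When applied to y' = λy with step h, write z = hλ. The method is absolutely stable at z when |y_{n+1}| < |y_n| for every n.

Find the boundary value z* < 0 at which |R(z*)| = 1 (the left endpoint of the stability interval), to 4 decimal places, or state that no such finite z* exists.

z* = -3.1429.

On y'=λy, z=hλ:
  y_{n+1} = y_n + z·[9/11·y_n + 2/11·y_{n+1}] ⇒ (1 − 2/11z)y_{n+1} = (1 + 9/11z)y_n
  ⇒ R(z) = (1 + 9/11z)/(1 − 2/11z).

Boundary: |R(x)|=1, x<0.
x=-1.56: |R|=0.2153
R=−1: 1+9/11x = −1+2/11x ⇒ -7/11x=2 ⇒ x=2/(-7/11)=-3.1429
Confirm numerically:
  x=-2.807: |R|=0.85849 <1
  x=-2.208: |R|=0.57551 <1
  x=-1.320: |R|=0.06452 <1
  x=-3.298: |R|=1.06172 >1
  x=-3.247: |R|=1.04167 >1
Interval (-3.1429, 0).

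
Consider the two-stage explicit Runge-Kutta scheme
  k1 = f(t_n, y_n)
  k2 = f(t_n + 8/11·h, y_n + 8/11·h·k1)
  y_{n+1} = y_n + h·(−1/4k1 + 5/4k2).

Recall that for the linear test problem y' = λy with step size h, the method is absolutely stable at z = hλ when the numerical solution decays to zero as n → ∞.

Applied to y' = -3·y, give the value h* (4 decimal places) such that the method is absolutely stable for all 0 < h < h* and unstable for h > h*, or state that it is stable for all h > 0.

With y'=λy (z=hλ):
  k1=λy_n ⇒ h·k1=z·y_n;  k2=λ(1+8/11z)y_n ⇒ h·k2=z(1+8/11z)y_n
  y_{n+1}/y_n = 1 − 1/4z + 5/4z(1+8/11z) = 1 + z + 10/11z²
  R(z) = 1 + z + 10/11z².

Boundary: |R(x)|=1, x<0.
x=-0.57: |R|=0.7254
R=1: x+10/11x²=0 ⇒ x=−11/10=-1.1000; min R=1−1/(4·10/11)=0.7250>−1
Confirm numerically:
  x=-0.756: |R|=0.76358 <1
  x=-0.569: |R|=0.72533 <1
  x=-0.532: |R|=0.72529 <1
  x=-1.370: |R|=1.33627 >1
  x=-1.251: |R|=1.17173 >1
  x=-1.196: |R|=1.10438 >1
Interval (-1.1000, 0).

(-1.1000,0); λ=-3 ⇒ h* = (11/10)/3 = 0.3667.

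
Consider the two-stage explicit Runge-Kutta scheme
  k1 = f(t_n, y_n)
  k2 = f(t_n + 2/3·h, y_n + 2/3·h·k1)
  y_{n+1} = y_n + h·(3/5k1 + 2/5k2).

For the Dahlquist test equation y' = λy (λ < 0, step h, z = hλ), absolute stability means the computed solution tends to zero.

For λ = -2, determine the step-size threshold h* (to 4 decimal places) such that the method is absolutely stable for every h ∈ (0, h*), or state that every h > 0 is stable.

(-3.7500,0); λ=-2 ⇒ h* = (15/4)/2 = 1.8750.

With y'=λy (z=hλ):
  k1=λy_n ⇒ h·k1=z·y_n;  k2=λ(1+2/3z)y_n ⇒ h·k2=z(1+2/3z)y_n
  y_{n+1}/y_n = 1 + 3/5z + 2/5z(1+2/3z) = 1 + z + 4/15z²
  so R(z) = 1 + z + 4/15z².

Find x<0 with |R(x)|<1.
x=-0.48: |R|=0.5814
R=1: x+4/15x²=0 ⇒ x=−15/4=-3.7500; min R=1−1/(4·4/15)=0.0625>−1
Confirm numerically:
  x=-3.303: |R|=0.60628 <1
  x=-2.654: |R|=0.22432 <1
  x=-1.837: |R|=0.06289 <1
  x=-1.522: |R|=0.09573 <1
  x=-4.309: |R|=1.64233 >1
  x=-4.127: |R|=1.41490 >1
  x=-3.826: |R|=1.07754 >1
Interval (-3.7500, 0).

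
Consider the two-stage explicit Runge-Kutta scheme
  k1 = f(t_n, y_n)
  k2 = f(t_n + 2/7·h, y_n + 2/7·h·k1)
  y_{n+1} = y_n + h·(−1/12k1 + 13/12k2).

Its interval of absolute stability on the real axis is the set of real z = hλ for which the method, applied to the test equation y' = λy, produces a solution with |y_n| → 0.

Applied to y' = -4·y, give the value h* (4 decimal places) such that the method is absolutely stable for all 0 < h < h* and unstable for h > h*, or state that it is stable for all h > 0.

With y'=λy (z=hλ):
  k1=λy_n ⇒ h·k1=z·y_n;  k2=λ(1+2/7z)y_n ⇒ h·k2=z(1+2/7z)y_n
  y_{n+1}/y_n = 1 − 1/12z + 13/12z(1+2/7z) = 1 + z + 13/42z²
  R(z) = 1 + z + 13/42z².

Solve |R(x)|<1 on ℝ⁻.
x=-1.7: |R|=0.1945
R=1: x+13/42x²=0 ⇒ x=−42/13=-3.2308; min R=1−1/(4·13/42)=0.1923>−1
Confirm numerically:
  x=-2.991: |R|=0.77803 <1
  x=-2.881: |R|=0.68810 <1
  x=-2.008: |R|=0.24002 <1
  x=-3.804: |R|=1.67494 >1
  x=-3.734: |R|=1.58161 >1
  x=-3.558: |R|=1.36037 >1
Interval (-3.2308, 0).

(-3.2308,0); λ=-4 ⇒ h* = (42/13)/4 = 0.8077.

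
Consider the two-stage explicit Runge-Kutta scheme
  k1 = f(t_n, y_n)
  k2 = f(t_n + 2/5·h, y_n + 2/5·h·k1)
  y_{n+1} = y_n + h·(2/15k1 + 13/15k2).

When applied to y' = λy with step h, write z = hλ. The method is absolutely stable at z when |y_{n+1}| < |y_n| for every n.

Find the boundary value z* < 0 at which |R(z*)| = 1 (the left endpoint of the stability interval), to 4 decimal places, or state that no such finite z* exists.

With y'=λy (z=hλ):
  k1=λy_n ⇒ h·k1=z·y_n;  k2=λ(1+2/5z)y_n ⇒ h·k2=z(1+2/5z)y_n
  y_{n+1}/y_n = 1 + 2/15z + 13/15z(1+2/5z) = 1 + z + 26/75z²
  R(z) = 1 + z + 26/75z².

Find x<0 with |R(x)|<1.
x=-1.24: |R|=0.2930
R=1: x+26/75x²=0 ⇒ x=−75/26=-2.8846; min R=1−1/(4·26/75)=0.2788>−1
Confirm numerically:
  x=-2.282: |R|=0.52327 <1
  x=-1.207: |R|=0.29804 <1
  x=-1.171: |R|=0.30436 <1
  x=-3.407: |R|=1.61698 >1
  x=-2.917: |R|=1.03275 >1
Interval (-2.8846, 0).

z* = -2.8846.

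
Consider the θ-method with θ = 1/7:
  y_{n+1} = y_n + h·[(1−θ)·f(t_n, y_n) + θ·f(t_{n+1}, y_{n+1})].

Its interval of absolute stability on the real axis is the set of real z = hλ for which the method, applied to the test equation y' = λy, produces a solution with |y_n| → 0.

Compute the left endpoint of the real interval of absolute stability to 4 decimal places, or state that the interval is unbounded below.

z* = -2.8000.

Test eqn y'=λy, z=hλ:
  y_{n+1} = y_n + z·[6/7·y_n + 1/7·y_{n+1}] ⇒ (1 − 1/7z)y_{n+1} = (1 + 6/7z)y_n
  so R(z) = (1 + 6/7z)/(1 − 1/7z).

Find x<0 with |R(x)|<1.
x=-0.44: |R|=0.5860
R=−1: 1+6/7x = −1+1/7x ⇒ -5/7x=2 ⇒ x=2/(-5/7)=-2.8000
Confirm numerically:
  x=-2.681: |R|=0.93854 <1
  x=-2.445: |R|=0.81207 <1
  x=-1.224: |R|=0.04183 <1
  x=-3.347: |R|=1.26433 >1
  x=-3.079: |R|=1.13841 >1
  x=-2.935: |R|=1.06794 >1
So |R|<1 on (-2.8000, 0).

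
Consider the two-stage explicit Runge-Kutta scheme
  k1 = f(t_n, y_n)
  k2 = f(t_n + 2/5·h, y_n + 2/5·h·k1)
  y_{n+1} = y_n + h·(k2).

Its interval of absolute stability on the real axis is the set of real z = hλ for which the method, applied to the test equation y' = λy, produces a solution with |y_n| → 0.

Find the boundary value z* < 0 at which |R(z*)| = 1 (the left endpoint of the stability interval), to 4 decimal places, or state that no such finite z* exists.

With y'=λy (z=hλ):
  k1=λy_n ⇒ h·k1=z·y_n;  k2=λ(1+2/5z)y_n ⇒ h·k2=z(1+2/5z)y_n
  y_{n+1}/y_n = 1 + z(1+2/5z) = 1 + z + 2/5z²
  R(z) = 1 + z + 2/5z².

Boundary: |R(x)|=1, x<0.
x=-1.21: |R|=0.3756
R=1: x+2/5x²=0 ⇒ x=−5/2=-2.5000; min R=1−1/(4·2/5)=0.3750>−1
Confirm numerically:
  x=-2.325: |R|=0.83725 <1
  x=-1.355: |R|=0.37941 <1
  x=-1.278: |R|=0.37531 <1
  x=-3.096: |R|=1.73809 >1
  x=-2.940: |R|=1.51744 >1
Interval (-2.5000, 0).

left endpoint -2.5000.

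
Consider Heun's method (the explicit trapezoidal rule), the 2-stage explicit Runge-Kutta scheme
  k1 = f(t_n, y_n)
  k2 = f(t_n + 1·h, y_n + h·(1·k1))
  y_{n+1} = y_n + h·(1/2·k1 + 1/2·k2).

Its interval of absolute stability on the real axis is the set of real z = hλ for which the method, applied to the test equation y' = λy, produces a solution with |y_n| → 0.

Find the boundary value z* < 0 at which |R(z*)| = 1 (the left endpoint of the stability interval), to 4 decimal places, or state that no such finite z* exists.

With y'=λy (z=hλ):
  order 2, 2-stage ⇒ R(z)=1+z+z^2/2
  (e.g. R(-0.82)=0.51620, |R|=0.51620)

Boundary: |R(x)|=1, x<0.
x=-0.82: |R|=0.5162
|R(-2.26)|=1.2938 |R(-0.98)|=0.5002 |R(-0.87)|=0.5085
Bisect:
  x_lo=-2.3445 |R|=1.4039  x_hi=-0.0841 |R|=0.9194
  mid=-1.21432 |R|=0.52297 →hi
  mid=-1.77942 |R|=0.80375 →hi
  mid=-2.06197 |R|=1.06389 →lo
  mid=-1.92069 |R|=0.92384 →hi
  mid=-1.99133 |R|=0.99137 →hi
  mid=-2.02665 |R|=1.02700 →lo
  mid=-2.00899 |R|=1.00903 →lo
  mid=-2.00016 |R|=1.00016 →lo
  ...
  [-2.00002,-1.99988] ⇒ x*=-2.0000
Stable set (-2.0000, 0).

z* = -2.0000.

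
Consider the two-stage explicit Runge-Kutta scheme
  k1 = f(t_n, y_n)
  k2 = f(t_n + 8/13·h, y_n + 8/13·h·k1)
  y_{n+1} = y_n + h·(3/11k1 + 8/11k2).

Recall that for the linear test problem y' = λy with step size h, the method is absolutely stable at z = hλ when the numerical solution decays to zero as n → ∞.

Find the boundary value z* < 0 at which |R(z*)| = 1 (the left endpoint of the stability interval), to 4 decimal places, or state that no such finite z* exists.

z* = -2.2344.

On y'=λy, z=hλ:
  k1=λy_n ⇒ h·k1=z·y_n;  k2=λ(1+8/13z)y_n ⇒ h·k2=z(1+8/13z)y_n
  y_{n+1}/y_n = 1 + 3/11z + 8/11z(1+8/13z) = 1 + z + 64/143z²
  ⇒ R(z) = 1 + z + 64/143z².

Find x<0 with |R(x)|<1.
x=-1.14: |R|=0.4416
R=1: x+64/143x²=0 ⇒ x=−143/64=-2.2344; min R=1−1/(4·64/143)=0.4414>−1
Confirm numerically:
  x=-2.169: |R|=0.93654 <1
  x=-1.625: |R|=0.55682 <1
  x=-1.540: |R|=0.52142 <1
  x=-2.690: |R|=1.54853 >1
  x=-2.336: |R|=1.10625 >1
Interval (-2.2344, 0).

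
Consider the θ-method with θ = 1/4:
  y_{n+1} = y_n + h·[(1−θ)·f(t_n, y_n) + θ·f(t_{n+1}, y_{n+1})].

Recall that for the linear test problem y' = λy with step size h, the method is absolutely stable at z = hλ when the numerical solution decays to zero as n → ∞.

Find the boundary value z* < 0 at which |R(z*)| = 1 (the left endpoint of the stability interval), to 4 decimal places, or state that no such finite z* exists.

Set f=λy, z=hλ:
  y_{n+1} = y_n + z·[3/4·y_n + 1/4·y_{n+1}] ⇒ (1 − 1/4z)y_{n+1} = (1 + 3/4z)y_n
  R(z) = (1 + 3/4z)/(1 − 1/4z).

Boundary: |R(x)|=1, x<0.
x=-0.33: |R|=0.6952
R=−1: 1+3/4x = −1+1/4x ⇒ -1/2x=2 ⇒ x=2/(-1/2)=-4.0000
Confirm numerically:
  x=-3.411: |R|=0.84105 <1
  x=-3.001: |R|=0.71461 <1
  x=-2.972: |R|=0.70511 <1
  x=-2.244: |R|=0.43754 <1
  x=-4.093: |R|=1.02298 >1
  x=-4.078: |R|=1.01931 >1
Interval (-4.0000, 0).

left endpoint -4.0000.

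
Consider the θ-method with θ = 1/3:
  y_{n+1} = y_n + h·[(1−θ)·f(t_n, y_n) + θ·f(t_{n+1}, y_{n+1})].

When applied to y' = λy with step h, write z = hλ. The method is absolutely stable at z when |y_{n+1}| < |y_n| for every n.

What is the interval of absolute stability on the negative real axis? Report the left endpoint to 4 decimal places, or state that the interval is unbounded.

On y'=λy, z=hλ:
  y_{n+1} = y_n + z·[2/3·y_n + 1/3·y_{n+1}] ⇒ (1 − 1/3z)y_{n+1} = (1 + 2/3z)y_n
  Hence R(z) = (1 + 2/3z)/(1 − 1/3z).

Find x<0 with |R(x)|<1.
x=-0.96: |R|=0.2727
R=−1: 1+2/3x = −1+1/3x ⇒ -1/3x=2 ⇒ x=2/(-1/3)=-6.0000
Confirm numerically:
  x=-5.327: |R|=0.91918 <1
  x=-5.322: |R|=0.91853 <1
  x=-4.870: |R|=0.85642 <1
  x=-3.636: |R|=0.64376 <1
  x=-6.341: |R|=1.03651 >1
  x=-6.307: |R|=1.03299 >1
  x=-6.253: |R|=1.02734 >1
Interval (-6.0000, 0).

z∈(-6.0000,0).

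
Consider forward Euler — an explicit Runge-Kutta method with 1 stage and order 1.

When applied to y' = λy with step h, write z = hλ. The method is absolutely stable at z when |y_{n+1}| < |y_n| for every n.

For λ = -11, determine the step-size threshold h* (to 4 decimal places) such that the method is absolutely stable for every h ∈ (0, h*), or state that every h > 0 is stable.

Test eqn y'=λy, z=hλ:
  order 1, 1-stage ⇒ R(z)=1+z
  (e.g. R(-0.63)=0.37000, |R|=0.37000)

Find x<0 with |R(x)|<1.
x=-0.63: |R|=0.3700
|R(-1.88)|=0.8800 |R(-1.49)|=0.4900 |R(-0.77)|=0.2300
Bisect:
  x_lo=-2.8129 |R|=1.8129  x_hi=-0.2397 |R|=0.7603
  mid=-1.52631 |R|=0.52631 →hi
  mid=-2.16961 |R|=1.16961 →lo
  mid=-1.84796 |R|=0.84796 →hi
  mid=-2.00879 |R|=1.00879 →lo
  mid=-1.92837 |R|=0.92837 →hi
  mid=-1.96858 |R|=0.96858 →hi
  mid=-1.98868 |R|=0.98868 →hi
  mid=-1.99873 |R|=0.99873 →hi
  mid=-2.00376 |R|=1.00376 →lo
  ...
  [-2.00015,-1.99999] ⇒ x*=-2.0000
So |R|<1 on (-2.0000, 0).

(-2.0000,0); λ=-11 ⇒ h* = 0.1818.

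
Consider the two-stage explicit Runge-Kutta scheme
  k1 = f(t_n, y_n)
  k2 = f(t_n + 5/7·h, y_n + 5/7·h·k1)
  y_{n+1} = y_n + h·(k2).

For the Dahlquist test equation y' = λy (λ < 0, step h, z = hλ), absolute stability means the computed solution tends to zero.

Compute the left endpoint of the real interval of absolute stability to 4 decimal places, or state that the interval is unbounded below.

Set f=λy, z=hλ:
  k1=λy_n ⇒ h·k1=z·y_n;  k2=λ(1+5/7z)y_n ⇒ h·k2=z(1+5/7z)y_n
  y_{n+1}/y_n = 1 + z(1+5/7z) = 1 + z + 5/7z²
  R(z) = 1 + z + 5/7z².

Find x<0 with |R(x)|<1.
x=-1.28: |R|=0.8903
R=1: x+5/7x²=0 ⇒ x=−7/5=-1.4000; min R=1−1/(4·5/7)=0.6500>−1
Confirm numerically:
  x=-1.309: |R|=0.91491 <1
  x=-0.737: |R|=0.65098 <1
  x=-0.732: |R|=0.65073 <1
  x=-1.898: |R|=1.67515 >1
  x=-1.785: |R|=1.49087 >1
Interval (-1.4000, 0).

z* = -1.4000.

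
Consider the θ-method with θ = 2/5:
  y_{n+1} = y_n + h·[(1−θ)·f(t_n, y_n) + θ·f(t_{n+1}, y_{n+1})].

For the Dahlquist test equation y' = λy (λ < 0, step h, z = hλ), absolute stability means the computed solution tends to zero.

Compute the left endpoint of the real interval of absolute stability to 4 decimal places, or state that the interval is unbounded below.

z* = -10.0000.

Set f=λy, z=hλ:
  y_{n+1} = y_n + z·[3/5·y_n + 2/5·y_{n+1}] ⇒ (1 − 2/5z)y_{n+1} = (1 + 3/5z)y_n
  ⇒ R(z) = (1 + 3/5z)/(1 − 2/5z).

Need |R(x)|<1, x<0.
x=-1.14: |R|=0.2170
R=−1: 1+3/5x = −1+2/5x ⇒ -1/5x=2 ⇒ x=2/(-1/5)=-10.0000
Confirm numerically:
  x=-7.741: |R|=0.88971 <1
  x=-6.483: |R|=0.80424 <1
  x=-4.681: |R|=0.62965 <1
  x=-4.665: |R|=0.62770 <1
  x=-10.588: |R|=1.02246 >1
  x=-10.322: |R|=1.01256 >1
  x=-10.293: |R|=1.01145 >1
Interval (-10.0000, 0).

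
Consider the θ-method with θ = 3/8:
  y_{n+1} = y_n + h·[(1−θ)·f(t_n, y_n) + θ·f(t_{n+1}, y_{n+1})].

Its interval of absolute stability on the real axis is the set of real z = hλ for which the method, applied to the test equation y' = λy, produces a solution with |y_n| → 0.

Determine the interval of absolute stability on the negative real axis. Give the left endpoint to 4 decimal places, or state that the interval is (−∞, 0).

On y'=λy, z=hλ:
  y_{n+1} = y_n + z·[5/8·y_n + 3/8·y_{n+1}] ⇒ (1 − 3/8z)y_{n+1} = (1 + 5/8z)y_n
  R(z) = (1 + 5/8z)/(1 − 3/8z).

Find x<0 with |R(x)|<1.
x=-1.14: |R|=0.2014
R=−1: 1+5/8x = −1+3/8x ⇒ -1/4x=2 ⇒ x=2/(-1/4)=-8.0000
Confirm numerically:
  x=-7.067: |R|=0.93610 <1
  x=-5.989: |R|=0.84511 <1
  x=-5.846: |R|=0.83131 <1
  x=-3.327: |R|=0.48023 <1
  x=-8.568: |R|=1.03371 >1
  x=-8.427: |R|=1.02566 >1
  x=-8.269: |R|=1.01640 >1
So |R|<1 on (-8.0000, 0).

(-8.0000, 0).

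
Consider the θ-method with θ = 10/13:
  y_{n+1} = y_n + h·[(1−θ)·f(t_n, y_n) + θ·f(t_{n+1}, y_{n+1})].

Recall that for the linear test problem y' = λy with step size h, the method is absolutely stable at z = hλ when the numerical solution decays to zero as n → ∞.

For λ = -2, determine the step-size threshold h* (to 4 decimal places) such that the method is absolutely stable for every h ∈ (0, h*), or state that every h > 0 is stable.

interval (−∞, 0). Any h>0 works for λ=-2.

Set f=λy, z=hλ:
  y_{n+1} = y_n + z·[3/13·y_n + 10/13·y_{n+1}] ⇒ (1 − 10/13z)y_{n+1} = (1 + 3/13z)y_n
  ⇒ R(z) = (1 + 3/13z)/(1 − 10/13z).

Solve |R(x)|<1 on ℝ⁻.
x=-1.48: |R|=0.3079
x=-2: |R|=0.2121
x=-10: |R|=0.1504
x=-100: |R|=0.2833
θ=10/13≥1/2 ⇒ |1+3/13x|<|1−10/13x| ∀x<0 ⇒ unbounded interval.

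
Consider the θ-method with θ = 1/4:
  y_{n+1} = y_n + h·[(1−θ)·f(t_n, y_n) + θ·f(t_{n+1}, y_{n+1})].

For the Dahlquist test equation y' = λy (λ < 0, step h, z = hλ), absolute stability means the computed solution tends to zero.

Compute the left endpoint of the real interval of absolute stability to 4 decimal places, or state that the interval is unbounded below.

With y'=λy (z=hλ):
  y_{n+1} = y_n + z·[3/4·y_n + 1/4·y_{n+1}] ⇒ (1 − 1/4z)y_{n+1} = (1 + 3/4z)y_n
  so R(z) = (1 + 3/4z)/(1 − 1/4z).

Boundary: |R(x)|=1, x<0.
x=-1.38: |R|=0.0260
R=−1: 1+3/4x = −1+1/4x ⇒ -1/2x=2 ⇒ x=2/(-1/2)=-4.0000
Confirm numerically:
  x=-3.524: |R|=0.87347 <1
  x=-3.426: |R|=0.84541 <1
  x=-3.189: |R|=0.77438 <1
  x=-4.190: |R|=1.04640 >1
  x=-4.096: |R|=1.02372 >1
So |R|<1 on (-4.0000, 0).

left endpoint -4.0000.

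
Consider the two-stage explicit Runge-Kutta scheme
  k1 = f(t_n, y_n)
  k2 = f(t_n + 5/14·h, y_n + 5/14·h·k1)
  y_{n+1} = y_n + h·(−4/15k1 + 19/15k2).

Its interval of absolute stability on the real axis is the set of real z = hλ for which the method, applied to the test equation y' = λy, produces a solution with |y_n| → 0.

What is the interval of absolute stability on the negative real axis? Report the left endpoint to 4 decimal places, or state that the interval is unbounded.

z∈(-2.2105,0).

Set f=λy, z=hλ:
  k1=λy_n ⇒ h·k1=z·y_n;  k2=λ(1+5/14z)y_n ⇒ h·k2=z(1+5/14z)y_n
  y_{n+1}/y_n = 1 − 4/15z + 19/15z(1+5/14z) = 1 + z + 19/42z²
  ⇒ R(z) = 1 + z + 19/42z².

Solve |R(x)|<1 on ℝ⁻.
x=-1.01: |R|=0.4515
R=1: x+19/42x²=0 ⇒ x=−42/19=-2.2105; min R=1−1/(4·19/42)=0.4474>−1
Confirm numerically:
  x=-1.678: |R|=0.59576 <1
  x=-1.308: |R|=0.46596 <1
  x=-1.075: |R|=0.44778 <1
  x=-2.504: |R|=1.33244 >1
  x=-2.458: |R|=1.27518 >1
  x=-2.424: |R|=1.23409 >1
Stable set (-2.2105, 0).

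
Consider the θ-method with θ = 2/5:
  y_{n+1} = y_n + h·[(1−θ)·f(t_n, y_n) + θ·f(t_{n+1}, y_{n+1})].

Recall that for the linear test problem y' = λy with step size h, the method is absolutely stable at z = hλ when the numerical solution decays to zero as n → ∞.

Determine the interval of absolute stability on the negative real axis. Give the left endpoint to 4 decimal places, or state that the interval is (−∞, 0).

On y'=λy, z=hλ:
  y_{n+1} = y_n + z·[3/5·y_n + 2/5·y_{n+1}] ⇒ (1 − 2/5z)y_{n+1} = (1 + 3/5z)y_n
  R(z) = (1 + 3/5z)/(1 − 2/5z).

Boundary: |R(x)|=1, x<0.
x=-1.38: |R|=0.1108
R=−1: 1+3/5x = −1+2/5x ⇒ -1/5x=2 ⇒ x=2/(-1/5)=-10.0000
Confirm numerically:
  x=-9.376: |R|=0.97373 <1
  x=-7.550: |R|=0.87811 <1
  x=-7.443: |R|=0.87142 <1
  x=-6.156: |R|=0.77796 <1
  x=-10.568: |R|=1.02173 >1
  x=-10.554: |R|=1.02122 >1
  x=-10.036: |R|=1.00144 >1
Stable set (-10.0000, 0).

z∈(-10.0000,0).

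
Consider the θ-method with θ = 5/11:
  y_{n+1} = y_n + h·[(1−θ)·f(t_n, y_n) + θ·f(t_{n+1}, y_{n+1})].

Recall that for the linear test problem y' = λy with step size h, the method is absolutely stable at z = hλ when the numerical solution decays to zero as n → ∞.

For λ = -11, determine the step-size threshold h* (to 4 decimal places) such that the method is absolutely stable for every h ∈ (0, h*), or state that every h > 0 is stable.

(-22.0000,0); λ=-11 ⇒ h* = (22)/11 = 2.0000.

Test eqn y'=λy, z=hλ:
  y_{n+1} = y_n + z·[6/11·y_n + 5/11·y_{n+1}] ⇒ (1 − 5/11z)y_{n+1} = (1 + 6/11z)y_n
  R(z) = (1 + 6/11z)/(1 − 5/11z).

Need |R(x)|<1, x<0.
x=-0.33: |R|=0.7130
R=−1: 1+6/11x = −1+5/11x ⇒ -1/11x=2 ⇒ x=2/(-1/11)=-22.0000
Confirm numerically:
  x=-17.615: |R|=0.95574 <1
  x=-15.904: |R|=0.93266 <1
  x=-15.882: |R|=0.93233 <1
  x=-15.378: |R|=0.92466 <1
  x=-22.461: |R|=1.00374 >1
  x=-22.420: |R|=1.00341 >1
Interval (-22.0000, 0).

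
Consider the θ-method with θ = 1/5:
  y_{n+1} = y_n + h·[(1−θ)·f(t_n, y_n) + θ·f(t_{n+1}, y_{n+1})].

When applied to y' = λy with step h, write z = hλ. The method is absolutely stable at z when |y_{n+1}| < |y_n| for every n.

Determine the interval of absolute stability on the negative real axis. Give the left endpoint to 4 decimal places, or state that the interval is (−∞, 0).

Set f=λy, z=hλ:
  y_{n+1} = y_n + z·[4/5·y_n + 1/5·y_{n+1}] ⇒ (1 − 1/5z)y_{n+1} = (1 + 4/5z)y_n
  Hence R(z) = (1 + 4/5z)/(1 − 1/5z).

Need |R(x)|<1, x<0.
x=-0.63: |R|=0.4405
R=−1: 1+4/5x = −1+1/5x ⇒ -3/5x=2 ⇒ x=2/(-3/5)=-3.3333
Confirm numerically:
  x=-3.069: |R|=0.90172 <1
  x=-2.419: |R|=0.63027 <1
  x=-2.381: |R|=0.61293 <1
  x=-3.832: |R|=1.16938 >1
  x=-3.712: |R|=1.13039 >1
Stable set (-3.3333, 0).

(-3.3333, 0).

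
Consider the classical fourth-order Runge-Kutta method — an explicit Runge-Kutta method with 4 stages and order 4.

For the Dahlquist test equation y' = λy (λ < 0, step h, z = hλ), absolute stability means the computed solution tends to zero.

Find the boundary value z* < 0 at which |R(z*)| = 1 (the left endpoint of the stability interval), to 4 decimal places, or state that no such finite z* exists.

Test eqn y'=λy, z=hλ:
  order 4, 4-stage ⇒ R(z)=1+z+z^2/2+z^3/6+z^4/24
  (e.g. R(-1.65)=0.27140, |R|=0.27140)

Need |R(x)|<1, x<0.
x=-1.65: |R|=0.2714
|R(-2.27)|=0.4633 |R(-1.66)|=0.2718 |R(-0.82)|=0.4431
Bisect:
  x_lo=-3.1099 |R|=1.6103  x_hi=-0.3883 |R|=0.6783
  mid=-1.74910 |R|=0.27871 →hi
  mid=-2.42949 |R|=0.58335 →hi
  mid=-2.76969 |R|=0.97673 →hi
  mid=-2.93979 |R|=1.25903 →lo
  mid=-2.85474 |R|=1.10985 →lo
  mid=-2.81221 |R|=1.04135 →lo
  mid=-2.79095 |R|=1.00856 →lo
  mid=-2.78032 |R|=0.99253 →hi
  ...
  [-2.78530,-2.78514] ⇒ x*=-2.7853
Interval (-2.7853, 0).

z* = -2.7853.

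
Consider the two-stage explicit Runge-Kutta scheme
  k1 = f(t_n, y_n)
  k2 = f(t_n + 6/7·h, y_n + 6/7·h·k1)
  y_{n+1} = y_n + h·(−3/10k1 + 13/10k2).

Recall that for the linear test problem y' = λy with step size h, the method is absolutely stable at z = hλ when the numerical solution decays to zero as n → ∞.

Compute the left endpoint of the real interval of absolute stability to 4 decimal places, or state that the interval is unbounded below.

z* = -0.8974.

With y'=λy (z=hλ):
  k1=λy_n ⇒ h·k1=z·y_n;  k2=λ(1+6/7z)y_n ⇒ h·k2=z(1+6/7z)y_n
  y_{n+1}/y_n = 1 − 3/10z + 13/10z(1+6/7z) = 1 + z + 39/35z²
  R(z) = 1 + z + 39/35z².

Boundary: |R(x)|=1, x<0.
x=-0.59: |R|=0.7979
R=1: x+39/35x²=0 ⇒ x=−35/39=-0.8974; min R=1−1/(4·39/35)=0.7756>−1
Confirm numerically:
  x=-0.609: |R|=0.80427 <1
  x=-0.589: |R|=0.79757 <1
  x=-0.584: |R|=0.79603 <1
  x=-1.405: |R|=1.79463 >1
  x=-1.390: |R|=1.76291 >1
  x=-1.251: |R|=1.49286 >1
So |R|<1 on (-0.8974, 0).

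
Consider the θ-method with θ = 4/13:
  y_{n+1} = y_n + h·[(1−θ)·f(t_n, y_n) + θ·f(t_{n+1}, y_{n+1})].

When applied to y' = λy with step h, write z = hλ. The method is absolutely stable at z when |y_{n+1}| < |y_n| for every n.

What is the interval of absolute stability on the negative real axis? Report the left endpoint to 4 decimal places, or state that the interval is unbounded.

With y'=λy (z=hλ):
  y_{n+1} = y_n + z·[9/13·y_n + 4/13·y_{n+1}] ⇒ (1 − 4/13z)y_{n+1} = (1 + 9/13z)y_n
  so R(z) = (1 + 9/13z)/(1 − 4/13z).

Need |R(x)|<1, x<0.
x=-1.75: |R|=0.1375
R=−1: 1+9/13x = −1+4/13x ⇒ -5/13x=2 ⇒ x=2/(-5/13)=-5.2000
Confirm numerically:
  x=-4.226: |R|=0.83715 <1
  x=-3.913: |R|=0.77541 <1
  x=-3.763: |R|=0.74387 <1
  x=-2.639: |R|=0.45640 <1
  x=-5.793: |R|=1.08197 >1
  x=-5.592: |R|=1.05542 >1
  x=-5.248: |R|=1.00706 >1
Stable set (-5.2000, 0).

(-5.2000, 0).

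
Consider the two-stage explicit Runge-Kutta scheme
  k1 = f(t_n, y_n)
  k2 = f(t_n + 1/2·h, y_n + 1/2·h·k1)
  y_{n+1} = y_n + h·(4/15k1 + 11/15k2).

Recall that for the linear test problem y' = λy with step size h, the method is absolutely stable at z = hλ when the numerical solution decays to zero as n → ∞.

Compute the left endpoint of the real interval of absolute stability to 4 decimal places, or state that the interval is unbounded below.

left endpoint -2.7273.

On y'=λy, z=hλ:
  k1=λy_n ⇒ h·k1=z·y_n;  k2=λ(1+1/2z)y_n ⇒ h·k2=z(1+1/2z)y_n
  y_{n+1}/y_n = 1 + 4/15z + 11/15z(1+1/2z) = 1 + z + 11/30z²
  ⇒ R(z) = 1 + z + 11/30z².

Boundary: |R(x)|=1, x<0.
x=-1.38: |R|=0.3183
R=1: x+11/30x²=0 ⇒ x=−30/11=-2.7273; min R=1−1/(4·11/30)=0.3182>−1
Confirm numerically:
  x=-2.331: |R|=0.66131 <1
  x=-1.279: |R|=0.32081 <1
  x=-1.183: |R|=0.33015 <1
  x=-1.100: |R|=0.34367 <1
  x=-3.111: |R|=1.43772 >1
  x=-2.848: |R|=1.12607 >1
Stable set (-2.7273, 0).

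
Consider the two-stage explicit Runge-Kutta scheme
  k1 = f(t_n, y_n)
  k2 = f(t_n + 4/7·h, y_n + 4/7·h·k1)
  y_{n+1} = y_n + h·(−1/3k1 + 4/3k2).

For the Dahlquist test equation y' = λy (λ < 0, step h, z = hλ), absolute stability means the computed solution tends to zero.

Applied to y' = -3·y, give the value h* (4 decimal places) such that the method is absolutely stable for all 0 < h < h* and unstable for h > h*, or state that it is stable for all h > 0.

(-1.3125,0); λ=-3 ⇒ h* = (21/16)/3 = 0.4375.

Test eqn y'=λy, z=hλ:
  k1=λy_n ⇒ h·k1=z·y_n;  k2=λ(1+4/7z)y_n ⇒ h·k2=z(1+4/7z)y_n
  y_{n+1}/y_n = 1 − 1/3z + 4/3z(1+4/7z) = 1 + z + 16/21z²
  ⇒ R(z) = 1 + z + 16/21z².

Find x<0 with |R(x)|<1.
x=-0.61: |R|=0.6735
R=1: x+16/21x²=0 ⇒ x=−21/16=-1.3125; min R=1−1/(4·16/21)=0.6719>−1
Confirm numerically:
  x=-1.290: |R|=0.97789 <1
  x=-0.781: |R|=0.68373 <1
  x=-0.703: |R|=0.67354 <1
  x=-0.660: |R|=0.67189 <1
  x=-1.740: |R|=1.56674 >1
  x=-1.593: |R|=1.34045 >1
  x=-1.534: |R|=1.25888 >1
So |R|<1 on (-1.3125, 0).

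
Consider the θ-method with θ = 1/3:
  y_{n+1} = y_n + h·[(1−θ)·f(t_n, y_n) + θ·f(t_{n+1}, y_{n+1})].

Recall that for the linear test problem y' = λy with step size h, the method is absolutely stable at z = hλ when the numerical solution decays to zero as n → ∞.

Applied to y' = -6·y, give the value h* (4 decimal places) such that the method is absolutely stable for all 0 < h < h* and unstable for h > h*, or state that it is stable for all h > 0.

(-6.0000,0); λ=-6 ⇒ h* = (6)/6 = 1.0000.

Set f=λy, z=hλ:
  y_{n+1} = y_n + z·[2/3·y_n + 1/3·y_{n+1}] ⇒ (1 − 1/3z)y_{n+1} = (1 + 2/3z)y_n
  Hence R(z) = (1 + 2/3z)/(1 − 1/3z).

Need |R(x)|<1, x<0.
x=-0.92: |R|=0.2959
R=−1: 1+2/3x = −1+1/3x ⇒ -1/3x=2 ⇒ x=2/(-1/3)=-6.0000
Confirm numerically:
  x=-4.611: |R|=0.81750 <1
  x=-4.386: |R|=0.78148 <1
  x=-3.248: |R|=0.55954 <1
  x=-2.418: |R|=0.33887 <1
  x=-6.543: |R|=1.05690 >1
  x=-6.115: |R|=1.01262 >1
Stable set (-6.0000, 0).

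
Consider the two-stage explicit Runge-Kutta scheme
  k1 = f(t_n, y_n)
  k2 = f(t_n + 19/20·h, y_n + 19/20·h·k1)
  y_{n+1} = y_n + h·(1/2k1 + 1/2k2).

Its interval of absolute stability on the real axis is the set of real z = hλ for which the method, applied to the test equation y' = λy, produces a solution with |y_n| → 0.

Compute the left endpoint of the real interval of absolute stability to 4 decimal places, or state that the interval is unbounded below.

Set f=λy, z=hλ:
  k1=λy_n ⇒ h·k1=z·y_n;  k2=λ(1+19/20z)y_n ⇒ h·k2=z(1+19/20z)y_n
  y_{n+1}/y_n = 1 + 1/2z + 1/2z(1+19/20z) = 1 + z + 19/40z²
  R(z) = 1 + z + 19/40z².

Need |R(x)|<1, x<0.
x=-0.59: |R|=0.5753
R=1: x+19/40x²=0 ⇒ x=−40/19=-2.1053; min R=1−1/(4·19/40)=0.4737>−1
Confirm numerically:
  x=-2.014: |R|=0.91269 <1
  x=-1.788: |R|=0.73055 <1
  x=-1.686: |R|=0.66423 <1
  x=-1.440: |R|=0.54496 <1
  x=-2.388: |R|=1.32071 >1
  x=-2.298: |R|=1.21038 >1
  x=-2.195: |R|=1.09356 >1
Stable set (-2.1053, 0).

z* = -2.1053.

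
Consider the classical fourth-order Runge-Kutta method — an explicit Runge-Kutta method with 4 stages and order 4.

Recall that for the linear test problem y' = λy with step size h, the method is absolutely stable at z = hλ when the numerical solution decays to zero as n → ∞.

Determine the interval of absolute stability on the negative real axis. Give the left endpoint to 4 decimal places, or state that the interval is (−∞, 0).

(-2.7853, 0).

On y'=λy, z=hλ:
  order 4, 4-stage ⇒ R(z)=1+z+z^2/2+z^3/6+z^4/24
  (e.g. R(-0.53)=0.58892, |R|=0.58892)

Need |R(x)|<1, x<0.
x=-0.53: |R|=0.5889
|R(-2.05)|=0.3513 |R(-2.04)|=0.3475 |R(-1.62)|=0.2706
Bisect:
  x_lo=-3.1267 |R|=1.6492  x_hi=-0.2134 |R|=0.8078
  mid=-1.67005 |R|=0.27229 →hi
  mid=-2.39838 |R|=0.55707 →hi
  mid=-2.76254 |R|=0.96623 →hi
  mid=-2.94462 |R|=1.26802 →lo
  mid=-2.85358 |R|=1.10793 →lo
  mid=-2.80806 |R|=1.03487 →lo
  mid=-2.78530 |R|=1.00001 →lo
  ...
  [-2.78530,-2.78512] ⇒ x*=-2.7853
Interval (-2.7853, 0).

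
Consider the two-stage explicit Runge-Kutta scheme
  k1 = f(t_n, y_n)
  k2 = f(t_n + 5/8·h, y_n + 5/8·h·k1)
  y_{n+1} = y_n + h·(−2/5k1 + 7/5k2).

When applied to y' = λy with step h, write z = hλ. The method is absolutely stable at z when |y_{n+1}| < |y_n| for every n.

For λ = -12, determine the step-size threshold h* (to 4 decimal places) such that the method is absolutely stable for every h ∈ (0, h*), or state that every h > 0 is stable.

Test eqn y'=λy, z=hλ:
  k1=λy_n ⇒ h·k1=z·y_n;  k2=λ(1+5/8z)y_n ⇒ h·k2=z(1+5/8z)y_n
  y_{n+1}/y_n = 1 − 2/5z + 7/5z(1+5/8z) = 1 + z + 7/8z²
  so R(z) = 1 + z + 7/8z².

Boundary: |R(x)|=1, x<0.
x=-0.62: |R|=0.7164
R=1: x+7/8x²=0 ⇒ x=−8/7=-1.1429; min R=1−1/(4·7/8)=0.7143>−1
Confirm numerically:
  x=-0.865: |R|=0.78970 <1
  x=-0.763: |R|=0.74640 <1
  x=-0.494: |R|=0.71953 <1
  x=-1.376: |R|=1.28070 >1
  x=-1.242: |R|=1.10774 >1
So |R|<1 on (-1.1429, 0).

(-1.1429,0); λ=-12 ⇒ h* = (8/7)/12 = 0.0952.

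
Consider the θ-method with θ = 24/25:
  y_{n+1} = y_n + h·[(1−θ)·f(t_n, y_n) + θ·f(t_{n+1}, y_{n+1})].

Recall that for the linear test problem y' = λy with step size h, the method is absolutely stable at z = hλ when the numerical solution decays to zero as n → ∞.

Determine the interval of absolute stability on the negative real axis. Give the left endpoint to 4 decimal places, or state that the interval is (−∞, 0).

Set f=λy, z=hλ:
  y_{n+1} = y_n + z·[1/25·y_n + 24/25·y_{n+1}] ⇒ (1 − 24/25z)y_{n+1} = (1 + 1/25z)y_n
  Hence R(z) = (1 + 1/25z)/(1 − 24/25z).

Need |R(x)|<1, x<0.
x=-0.88: |R|=0.5230
x=-2: |R|=0.3151
x=-10: |R|=0.0566
x=-100: |R|=0.0309
θ=24/25≥1/2 ⇒ |1+1/25x|<|1−24/25x| ∀x<0 ⇒ unbounded interval.

(−∞, 0) — no finite endpoint.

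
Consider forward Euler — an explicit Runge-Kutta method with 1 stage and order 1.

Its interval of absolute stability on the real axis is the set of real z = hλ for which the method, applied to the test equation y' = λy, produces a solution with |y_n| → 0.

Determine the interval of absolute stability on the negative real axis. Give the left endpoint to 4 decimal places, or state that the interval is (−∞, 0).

Set f=λy, z=hλ:
  order 1, 1-stage ⇒ R(z)=1+z
  (e.g. R(-0.62)=0.38000, |R|=0.38000)

Find x<0 with |R(x)|<1.
x=-0.62: |R|=0.3800
|R(-2.27)|=1.2700 |R(-1.77)|=0.7700 |R(-0.55)|=0.4500
Bisect:
  x_lo=-2.7881 |R|=1.7881  x_hi=-0.3500 |R|=0.6500
  mid=-1.56907 |R|=0.56907 →hi
  mid=-2.17859 |R|=1.17859 →lo
  mid=-1.87383 |R|=0.87383 →hi
  mid=-2.02621 |R|=1.02621 →lo
  mid=-1.95002 |R|=0.95002 →hi
  mid=-1.98811 |R|=0.98811 →hi
  mid=-2.00716 |R|=1.00716 →lo
  mid=-1.99764 |R|=0.99764 →hi
  mid=-2.00240 |R|=1.00240 →lo
  mid=-2.00002 |R|=1.00002 →lo
  ...
  [-2.00002,-1.99987] ⇒ x*=-2.0000
So |R|<1 on (-2.0000, 0).

z∈(-2.0000,0).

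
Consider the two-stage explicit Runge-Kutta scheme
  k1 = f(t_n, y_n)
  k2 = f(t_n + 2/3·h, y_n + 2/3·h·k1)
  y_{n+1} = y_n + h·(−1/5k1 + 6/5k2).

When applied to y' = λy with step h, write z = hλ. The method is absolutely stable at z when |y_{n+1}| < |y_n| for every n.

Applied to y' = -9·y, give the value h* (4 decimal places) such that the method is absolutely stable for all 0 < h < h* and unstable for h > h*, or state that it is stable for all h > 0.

(-1.2500,0); λ=-9 ⇒ h* = (5/4)/9 = 0.1389.

On y'=λy, z=hλ:
  k1=λy_n ⇒ h·k1=z·y_n;  k2=λ(1+2/3z)y_n ⇒ h·k2=z(1+2/3z)y_n
  y_{n+1}/y_n = 1 − 1/5z + 6/5z(1+2/3z) = 1 + z + 4/5z²
  ⇒ R(z) = 1 + z + 4/5z².

Solve |R(x)|<1 on ℝ⁻.
x=-1.46: |R|=1.2453
R=1: x+4/5x²=0 ⇒ x=−5/4=-1.2500; min R=1−1/(4·4/5)=0.6875>−1
Confirm numerically:
  x=-1.200: |R|=0.95200 <1
  x=-1.117: |R|=0.88115 <1
  x=-0.944: |R|=0.76891 <1
  x=-1.849: |R|=1.88604 >1
  x=-1.583: |R|=1.42171 >1
  x=-1.366: |R|=1.12676 >1
Stable set (-1.2500, 0).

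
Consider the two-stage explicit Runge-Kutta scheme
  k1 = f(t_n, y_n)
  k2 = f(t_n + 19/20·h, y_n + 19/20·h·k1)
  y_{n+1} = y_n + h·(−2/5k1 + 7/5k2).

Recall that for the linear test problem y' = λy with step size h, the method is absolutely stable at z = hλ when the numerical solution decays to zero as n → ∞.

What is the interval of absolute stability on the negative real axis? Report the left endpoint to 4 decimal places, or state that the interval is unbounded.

Test eqn y'=λy, z=hλ:
  k1=λy_n ⇒ h·k1=z·y_n;  k2=λ(1+19/20z)y_n ⇒ h·k2=z(1+19/20z)y_n
  y_{n+1}/y_n = 1 − 2/5z + 7/5z(1+19/20z) = 1 + z + 133/100z²
  so R(z) = 1 + z + 133/100z².

Find x<0 with |R(x)|<1.
x=-1.65: |R|=2.9709
R=1: x+133/100x²=0 ⇒ x=−100/133=-0.7519; min R=1−1/(4·133/100)=0.8120>−1
Confirm numerically:
  x=-0.539: |R|=0.84739 <1
  x=-0.502: |R|=0.83317 <1
  x=-0.450: |R|=0.81932 <1
  x=-1.272: |R|=1.87992 >1
  x=-1.100: |R|=1.50930 >1
  x=-0.814: |R|=1.06725 >1
So |R|<1 on (-0.7519, 0).

(-0.7519, 0).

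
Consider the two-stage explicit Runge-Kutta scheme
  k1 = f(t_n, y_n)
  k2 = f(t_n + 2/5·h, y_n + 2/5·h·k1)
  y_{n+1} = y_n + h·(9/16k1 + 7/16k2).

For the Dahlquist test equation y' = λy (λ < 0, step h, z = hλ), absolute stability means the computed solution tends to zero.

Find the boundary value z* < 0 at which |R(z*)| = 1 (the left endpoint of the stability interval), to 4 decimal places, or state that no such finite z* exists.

On y'=λy, z=hλ:
  k1=λy_n ⇒ h·k1=z·y_n;  k2=λ(1+2/5z)y_n ⇒ h·k2=z(1+2/5z)y_n
  y_{n+1}/y_n = 1 + 9/16z + 7/16z(1+2/5z) = 1 + z + 7/40z²
  R(z) = 1 + z + 7/40z².

Find x<0 with |R(x)|<1.
x=-0.59: |R|=0.4709
R=1: x+7/40x²=0 ⇒ x=−40/7=-5.7143; min R=1−1/(4·7/40)=-0.4286>−1
Confirm numerically:
  x=-3.896: |R|=0.23971 <1
  x=-3.536: |R|=0.34792 <1
  x=-3.125: |R|=0.41602 <1
  x=-6.027: |R|=1.32983 >1
  x=-5.821: |R|=1.10871 >1
So |R|<1 on (-5.7143, 0).

left endpoint -5.7143.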